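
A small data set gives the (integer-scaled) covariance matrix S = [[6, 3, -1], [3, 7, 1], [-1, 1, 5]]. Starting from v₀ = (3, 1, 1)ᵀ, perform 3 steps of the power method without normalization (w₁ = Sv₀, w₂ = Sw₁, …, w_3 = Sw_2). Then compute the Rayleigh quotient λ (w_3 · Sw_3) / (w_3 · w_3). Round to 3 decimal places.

w1 = Sv₀ = (20, 17, 3)
w2 = Sw1 = (168, 182, 12)
w3 = Sw2 = (1542, 1790, 74)
Sw3 = (14548, 17230, 618)
w3·Sw3 = 1542·14548 + 1790·17230 + 74·618 = 53320448; w3·w3 = 1542·1542 + 1790·1790 + 74·74 = 5587340
λ ≈ 53320448/5587340 = 9.543

9.543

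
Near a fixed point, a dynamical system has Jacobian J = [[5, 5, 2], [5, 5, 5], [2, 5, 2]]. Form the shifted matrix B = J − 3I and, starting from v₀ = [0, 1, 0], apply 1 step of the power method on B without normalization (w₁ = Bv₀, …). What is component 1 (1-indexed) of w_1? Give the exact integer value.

B = J − 3I has rows (2, 5, 2); (5, 2, 5); (2, 5, -1)
w1 = Bv₀ = (5, 2, 5)
Requested component of w1: 5

5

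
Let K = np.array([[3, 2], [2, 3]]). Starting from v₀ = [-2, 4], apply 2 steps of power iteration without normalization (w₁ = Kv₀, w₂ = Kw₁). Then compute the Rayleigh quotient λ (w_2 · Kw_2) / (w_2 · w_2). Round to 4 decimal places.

w1 = Kv₀ = (2, 8)
w2 = Kw1 = (22, 28)
Kw2 = (122, 128)
w2·Kw2 = 22·122 + 28·128 = 6268; w2·w2 = 22·22 + 28·28 = 1268
λ ≈ 6268/1268 = 4.9432

4.9432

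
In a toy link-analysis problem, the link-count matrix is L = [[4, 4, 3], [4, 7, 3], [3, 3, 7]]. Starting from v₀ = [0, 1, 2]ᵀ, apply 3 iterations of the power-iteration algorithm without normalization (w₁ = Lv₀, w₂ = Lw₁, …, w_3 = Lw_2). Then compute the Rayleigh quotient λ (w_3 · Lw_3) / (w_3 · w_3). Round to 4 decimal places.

w1 = Lv₀ = (4·0 + 4·1 + 3·2; 4·0 + 7·1 + 3·2; 3·0 + 3·1 + 7·2) = (10, 13, 17)
w2 = Lw1 = (4·10 + 4·13 + 3·17; 4·10 + 7·13 + 3·17; 3·10 + 3·13 + 7·17) = (143, 182, 188)
w3 = Lw2 = (1864, 2410, 2291)
Lw3 = (23969, 31199, 28859)
w3·Lw3 = 1864·23969 + 2410·31199 + 2291·28859 = 185983775; w3·w3 = 1864·1864 + 2410·2410 + 2291·2291 = 14531277
λ ≈ 185983775/14531277 = 12.7989

12.7989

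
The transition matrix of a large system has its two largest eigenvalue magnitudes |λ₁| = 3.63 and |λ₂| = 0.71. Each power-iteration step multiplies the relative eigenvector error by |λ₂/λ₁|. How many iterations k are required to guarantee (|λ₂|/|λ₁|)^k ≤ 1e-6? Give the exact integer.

|λ₂/λ₁| = 0.71/3.63 = 0.19559
Need k ≥ ln(1e-6) / ln(0.19559) = -13.8155 / -1.6317 ≈ 8.467
Smallest integer k satisfying the bound: 9

9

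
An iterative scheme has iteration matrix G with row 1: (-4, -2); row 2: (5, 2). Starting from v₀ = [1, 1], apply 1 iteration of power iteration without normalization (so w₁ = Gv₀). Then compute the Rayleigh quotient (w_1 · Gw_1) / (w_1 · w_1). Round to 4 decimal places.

λ ≈ -2.0235

w1 = Gv₀ = ((-4)·1 + (-2)·1; 5·1 + 2·1) = (-6, 7)
Gw1 = (10, -16)
w1·Gw1 = (-6)·10 + 7·(-16) = -172; w1·w1 = (-6)·(-6) + 7·7 = 85
λ ≈ -172/85 = -2.0235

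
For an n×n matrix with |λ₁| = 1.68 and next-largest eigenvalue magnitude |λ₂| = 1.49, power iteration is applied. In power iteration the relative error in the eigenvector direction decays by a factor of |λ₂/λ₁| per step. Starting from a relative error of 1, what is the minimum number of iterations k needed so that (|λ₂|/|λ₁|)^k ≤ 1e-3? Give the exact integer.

|λ₂/λ₁| = 1.49/1.68 = 0.88690
Need k ≥ ln(1e-3) / ln(0.88690) = -6.9078 / -0.1200 ≈ 57.556
Smallest integer k satisfying the bound: 58

58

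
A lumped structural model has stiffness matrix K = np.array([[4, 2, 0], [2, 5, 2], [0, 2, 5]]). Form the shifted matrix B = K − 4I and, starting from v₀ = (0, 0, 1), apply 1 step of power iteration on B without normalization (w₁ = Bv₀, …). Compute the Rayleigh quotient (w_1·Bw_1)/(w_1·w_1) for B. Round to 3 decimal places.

B = K − 4I has rows (0, 2, 0); (2, 1, 2); (0, 2, 1)
w1 = Bv₀ = (0, 2, 1)
Bw1 = (4, 4, 5)
w1·Bw1 = 13; w1·w1 = 5; μ ≈ 13/5 = 2.600

2.600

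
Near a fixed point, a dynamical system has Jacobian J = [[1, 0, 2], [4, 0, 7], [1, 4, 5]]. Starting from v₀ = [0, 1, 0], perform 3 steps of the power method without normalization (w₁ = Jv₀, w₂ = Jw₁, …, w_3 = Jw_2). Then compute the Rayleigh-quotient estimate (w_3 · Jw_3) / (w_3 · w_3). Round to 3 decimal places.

w1 = Jv₀ = (0, 0, 4)
w2 = Jw1 = (8, 28, 20)
w3 = Jw2 = (48, 172, 220)
Jw3 = (488, 1732, 1836)
w3·Jw3 = 48·488 + 172·1732 + 220·1836 = 725248; w3·w3 = 48·48 + 172·172 + 220·220 = 80288
λ ≈ 725248/80288 = 9.033

9.033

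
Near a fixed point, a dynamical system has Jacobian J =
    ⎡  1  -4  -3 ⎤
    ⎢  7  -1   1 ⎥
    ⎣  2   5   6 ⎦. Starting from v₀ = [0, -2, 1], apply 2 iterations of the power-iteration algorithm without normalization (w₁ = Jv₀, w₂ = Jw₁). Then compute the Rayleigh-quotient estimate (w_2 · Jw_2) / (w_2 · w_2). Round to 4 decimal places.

w1 = Jv₀ = (5, 3, -4)
w2 = Jw1 = (5, 28, 1)
Jw2 = (-110, 8, 156)
w2·Jw2 = 5·(-110) + 28·8 + 1·156 = -170; w2·w2 = 5·5 + 28·28 + 1·1 = 810
λ ≈ -170/810 = -0.2099

λ ≈ -0.2099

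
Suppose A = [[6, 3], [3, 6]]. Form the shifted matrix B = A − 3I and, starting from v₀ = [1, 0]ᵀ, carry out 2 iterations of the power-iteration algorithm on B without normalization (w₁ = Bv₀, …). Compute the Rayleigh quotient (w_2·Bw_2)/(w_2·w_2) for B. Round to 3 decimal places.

B = A − 3I has rows (3, 3); (3, 3)
w1 = Bv₀ = (3, 3)
w2 = Bw1 = (18, 18)
Bw2 = (108, 108)
w2·Bw2 = 3888; w2·w2 = 648; μ ≈ 3888/648 = 6.000

μ ≈ 6.000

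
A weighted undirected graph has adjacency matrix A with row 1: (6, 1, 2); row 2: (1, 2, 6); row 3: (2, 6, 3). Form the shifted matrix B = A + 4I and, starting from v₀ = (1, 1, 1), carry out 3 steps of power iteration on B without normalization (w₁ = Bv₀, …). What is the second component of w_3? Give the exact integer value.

B = A + 4I has rows (10, 1, 2); (1, 6, 6); (2, 6, 7)
w1 = Bv₀ = (10·1 + 1·1 + 2·1; 1·1 + 6·1 + 6·1; 2·1 + 6·1 + 7·1) = (13, 13, 15)
w2 = Bw1 = (10·13 + 1·13 + 2·15; 1·13 + 6·13 + 6·15; 2·13 + 6·13 + 7·15) = (173, 181, 209)
w3 = Bw2 = (2329, 2513, 2895)
Requested component of w3: 2513

2513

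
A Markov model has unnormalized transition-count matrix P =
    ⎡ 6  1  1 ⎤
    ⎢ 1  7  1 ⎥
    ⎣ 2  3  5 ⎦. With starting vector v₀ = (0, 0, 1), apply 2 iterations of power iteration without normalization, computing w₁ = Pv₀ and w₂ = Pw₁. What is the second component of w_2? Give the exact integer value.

w1 = Pv₀ = (1, 1, 5)
w2 = Pw1 = (12, 13, 30)
The requested component of w2 is 13.

13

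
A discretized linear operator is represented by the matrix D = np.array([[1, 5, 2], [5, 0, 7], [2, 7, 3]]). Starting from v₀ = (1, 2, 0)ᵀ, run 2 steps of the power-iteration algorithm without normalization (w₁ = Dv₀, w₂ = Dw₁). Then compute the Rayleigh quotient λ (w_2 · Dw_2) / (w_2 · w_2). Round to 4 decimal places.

λ ≈ 9.7687

w1 = Dv₀ = (1·1 + 5·2 + 2·0; 5·1 + 0·2 + 7·0; 2·1 + 7·2 + 3·0) = (11, 5, 16)
w2 = Dw1 = (1·11 + 5·5 + 2·16; 5·11 + 0·5 + 7·16; 2·11 + 7·5 + 3·16) = (68, 167, 105)
Dw2 = (1113, 1075, 1620)
w2·Dw2 = 68·1113 + 167·1075 + 105·1620 = 425309; w2·w2 = 68·68 + 167·167 + 105·105 = 43538
λ ≈ 425309/43538 = 9.7687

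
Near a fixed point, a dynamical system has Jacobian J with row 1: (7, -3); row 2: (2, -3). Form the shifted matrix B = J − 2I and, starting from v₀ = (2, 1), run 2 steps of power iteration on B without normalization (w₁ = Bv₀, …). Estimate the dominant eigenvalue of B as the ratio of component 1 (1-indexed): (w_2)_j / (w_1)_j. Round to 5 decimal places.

μ ≈ 5.42857

B = J − 2I has rows (5, -3); (2, -5)
w1 = Bv₀ = (5·2 + (-3)·1; 2·2 + (-5)·1) = (7, -1)
w2 = Bw1 = (5·7 + (-3)·(-1); 2·7 + (-5)·(-1)) = (38, 19)
Ratio: 38/7 = 5.42857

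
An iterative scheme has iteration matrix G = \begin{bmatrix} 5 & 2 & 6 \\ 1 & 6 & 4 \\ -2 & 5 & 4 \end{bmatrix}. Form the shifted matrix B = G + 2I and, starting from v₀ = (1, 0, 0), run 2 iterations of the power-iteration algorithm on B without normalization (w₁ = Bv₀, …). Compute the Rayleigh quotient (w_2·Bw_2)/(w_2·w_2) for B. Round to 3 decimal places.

4.925

B = G + 2I has rows (7, 2, 6); (1, 8, 4); (-2, 5, 6)
w1 = Bv₀ = (7·1 + 2·0 + 6·0; 1·1 + 8·0 + 4·0; (-2)·1 + 5·0 + 6·0) = (7, 1, -2)
w2 = Bw1 = (7·7 + 2·1 + 6·(-2); 1·7 + 8·1 + 4·(-2); (-2)·7 + 5·1 + 6·(-2)) = (39, 7, -21)
Bw2 = (161, 11, -169)
w2·Bw2 = 9905; w2·w2 = 2011; μ ≈ 9905/2011 = 4.925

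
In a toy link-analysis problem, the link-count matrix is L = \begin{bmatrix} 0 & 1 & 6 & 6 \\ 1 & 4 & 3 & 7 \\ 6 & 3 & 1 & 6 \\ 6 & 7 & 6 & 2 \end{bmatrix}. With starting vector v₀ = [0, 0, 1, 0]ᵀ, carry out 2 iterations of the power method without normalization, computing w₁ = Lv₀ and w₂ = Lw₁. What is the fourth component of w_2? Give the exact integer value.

w1 = Lv₀ = (0·0 + 1·0 + 6·1 + 6·0; 1·0 + 4·0 + 3·1 + 7·0; 6·0 + 3·0 + 1·1 + 6·0; 6·0 + 7·0 + 6·1 + 2·0) = (6, 3, 1, 6)
w2 = Lw1 = (0·6 + 1·3 + 6·1 + 6·6; 1·6 + 4·3 + 3·1 + 7·6; 6·6 + 3·3 + 1·1 + 6·6; 6·6 + 7·3 + 6·1 + 2·6) = (45, 63, 82, 75)
The requested component of w2 is 75.

75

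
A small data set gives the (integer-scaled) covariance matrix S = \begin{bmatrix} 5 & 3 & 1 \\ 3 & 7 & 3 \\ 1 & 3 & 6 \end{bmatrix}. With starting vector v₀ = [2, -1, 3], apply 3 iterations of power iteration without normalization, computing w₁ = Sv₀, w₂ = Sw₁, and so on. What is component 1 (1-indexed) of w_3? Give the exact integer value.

w1 = Sv₀ = (10, 8, 17)
w2 = Sw1 = (91, 137, 136)
w3 = Sw2 = (1002, 1640, 1318)
The requested component of w3 is 1002.

1002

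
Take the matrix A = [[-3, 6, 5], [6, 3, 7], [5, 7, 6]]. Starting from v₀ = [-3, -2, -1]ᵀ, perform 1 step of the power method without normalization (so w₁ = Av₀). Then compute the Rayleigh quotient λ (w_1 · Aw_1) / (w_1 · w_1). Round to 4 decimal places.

λ ≈ 13.7809

w1 = Av₀ = ((-3)·(-3) + 6·(-2) + 5·(-1); 6·(-3) + 3·(-2) + 7·(-1); 5·(-3) + 7·(-2) + 6·(-1)) = (-8, -31, -35)
Aw1 = (-337, -386, -467)
w1·Aw1 = (-8)·(-337) + (-31)·(-386) + (-35)·(-467) = 31007; w1·w1 = (-8)·(-8) + (-31)·(-31) + (-35)·(-35) = 2250
λ ≈ 31007/2250 = 13.7809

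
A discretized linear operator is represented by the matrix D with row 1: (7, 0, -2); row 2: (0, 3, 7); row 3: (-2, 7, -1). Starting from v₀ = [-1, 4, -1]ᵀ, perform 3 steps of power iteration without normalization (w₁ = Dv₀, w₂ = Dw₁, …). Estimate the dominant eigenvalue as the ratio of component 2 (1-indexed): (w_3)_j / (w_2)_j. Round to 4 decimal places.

3.4224

w1 = Dv₀ = (-5, 5, 31)
w2 = Dw1 = (-97, 232, 14)
w3 = Dw2 = (-707, 794, 1804)
Ratio at component: 794 / 232 = 3.4224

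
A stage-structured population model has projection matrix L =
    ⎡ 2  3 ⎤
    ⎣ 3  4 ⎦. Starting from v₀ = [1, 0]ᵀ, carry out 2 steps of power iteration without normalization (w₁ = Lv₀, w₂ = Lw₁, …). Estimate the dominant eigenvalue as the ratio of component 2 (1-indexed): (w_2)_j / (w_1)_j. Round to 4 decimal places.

w1 = Lv₀ = (2·1 + 3·0; 3·1 + 4·0) = (2, 3)
w2 = Lw1 = (2·2 + 3·3; 3·2 + 4·3) = (13, 18)
Ratio at component: 18 / 3 = 6.0000

λ ≈ 6.0000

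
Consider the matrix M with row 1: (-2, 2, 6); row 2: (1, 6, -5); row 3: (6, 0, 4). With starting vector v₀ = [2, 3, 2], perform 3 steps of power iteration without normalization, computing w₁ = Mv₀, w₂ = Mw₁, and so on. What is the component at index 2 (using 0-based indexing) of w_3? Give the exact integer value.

1328

w1 = Mv₀ = (14, 10, 20)
w2 = Mw1 = (112, -26, 164)
w3 = Mw2 = (708, -864, 1328)
The requested component of w3 is 1328.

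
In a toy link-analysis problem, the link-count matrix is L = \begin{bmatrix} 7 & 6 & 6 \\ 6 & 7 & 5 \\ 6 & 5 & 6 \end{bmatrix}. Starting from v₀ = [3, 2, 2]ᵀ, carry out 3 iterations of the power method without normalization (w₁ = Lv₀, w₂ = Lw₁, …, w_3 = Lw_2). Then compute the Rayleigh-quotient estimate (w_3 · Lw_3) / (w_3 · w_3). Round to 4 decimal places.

λ ≈ 18.0380

w1 = Lv₀ = (45, 42, 40)
w2 = Lw1 = (807, 764, 720)
w3 = Lw2 = (14553, 13790, 12982)
Lw3 = (262503, 248758, 234160)
w3·Lw3 = 14553·262503 + 13790·248758 + 12982·234160 = 10290444099; w3·w3 = 14553·14553 + 13790·13790 + 12982·12982 = 570486233
λ ≈ 10290444099/570486233 = 18.0380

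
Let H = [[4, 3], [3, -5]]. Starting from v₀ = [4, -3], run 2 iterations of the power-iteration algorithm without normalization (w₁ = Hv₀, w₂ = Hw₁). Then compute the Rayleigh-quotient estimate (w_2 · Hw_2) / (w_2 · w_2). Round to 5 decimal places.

w1 = Hv₀ = (7, 27)
w2 = Hw1 = (109, -114)
Hw2 = (94, 897)
w2·Hw2 = 109·94 + (-114)·897 = -92012; w2·w2 = 109·109 + (-114)·(-114) = 24877
λ ≈ -92012/24877 = -3.69868

-3.69868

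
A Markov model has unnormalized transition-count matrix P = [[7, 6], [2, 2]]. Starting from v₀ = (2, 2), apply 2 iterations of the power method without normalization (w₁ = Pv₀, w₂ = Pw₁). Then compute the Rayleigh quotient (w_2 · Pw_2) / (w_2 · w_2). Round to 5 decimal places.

w1 = Pv₀ = (26, 8)
w2 = Pw1 = (230, 68)
Pw2 = (2018, 596)
w2·Pw2 = 230·2018 + 68·596 = 504668; w2·w2 = 230·230 + 68·68 = 57524
λ ≈ 504668/57524 = 8.77317

λ ≈ 8.77317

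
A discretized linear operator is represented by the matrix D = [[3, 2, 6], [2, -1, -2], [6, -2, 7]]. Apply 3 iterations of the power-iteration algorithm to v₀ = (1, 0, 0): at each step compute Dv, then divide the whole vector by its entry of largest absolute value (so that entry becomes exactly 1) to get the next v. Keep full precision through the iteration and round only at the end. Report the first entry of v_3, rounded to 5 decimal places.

0.66524

Dv0 = (3.000000, 2.000000, 6.000000); divide by 6.000000 → v1 = (0.500000, 0.333333, 1.000000)
Dv1 = (8.166667, -1.333333, 9.333333); divide by 9.333333 → v2 = (0.875000, -0.142857, 1.000000)
Dv2 = (8.339286, -0.107143, 12.535714); divide by 12.535714 → v3 = (0.665242, -0.008547, 1.000000)
Requested entry of v3: 467/702 = 0.66524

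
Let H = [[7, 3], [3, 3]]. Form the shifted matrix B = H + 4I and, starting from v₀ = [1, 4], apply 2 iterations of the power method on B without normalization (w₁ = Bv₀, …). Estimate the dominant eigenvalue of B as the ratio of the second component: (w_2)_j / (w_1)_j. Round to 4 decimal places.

9.2258

B = H + 4I has rows (11, 3); (3, 7)
w1 = Bv₀ = (11·1 + 3·4; 3·1 + 7·4) = (23, 31)
w2 = Bw1 = (11·23 + 3·31; 3·23 + 7·31) = (346, 286)
Ratio: 286/31 = 9.2258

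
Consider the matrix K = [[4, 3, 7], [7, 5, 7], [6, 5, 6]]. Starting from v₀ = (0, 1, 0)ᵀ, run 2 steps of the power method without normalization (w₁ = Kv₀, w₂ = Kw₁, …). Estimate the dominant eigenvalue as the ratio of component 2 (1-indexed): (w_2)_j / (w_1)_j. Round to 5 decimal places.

w1 = Kv₀ = (3, 5, 5)
w2 = Kw1 = (62, 81, 73)
Ratio at component: 81 / 5 = 16.20000

λ ≈ 16.20000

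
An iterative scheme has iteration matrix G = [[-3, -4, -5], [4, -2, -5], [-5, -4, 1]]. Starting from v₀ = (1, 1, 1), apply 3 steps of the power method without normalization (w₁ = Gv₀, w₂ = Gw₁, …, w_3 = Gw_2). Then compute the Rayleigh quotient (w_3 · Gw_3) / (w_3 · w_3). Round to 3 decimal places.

w1 = Gv₀ = (-12, -3, -8)
w2 = Gw1 = (88, -2, 64)
w3 = Gw2 = (-576, 36, -368)
Gw3 = (3424, -536, 2368)
w3·Gw3 = (-576)·3424 + 36·(-536) + (-368)·2368 = -2862944; w3·w3 = (-576)·(-576) + 36·36 + (-368)·(-368) = 468496
λ ≈ -2862944/468496 = -6.111

λ ≈ -6.111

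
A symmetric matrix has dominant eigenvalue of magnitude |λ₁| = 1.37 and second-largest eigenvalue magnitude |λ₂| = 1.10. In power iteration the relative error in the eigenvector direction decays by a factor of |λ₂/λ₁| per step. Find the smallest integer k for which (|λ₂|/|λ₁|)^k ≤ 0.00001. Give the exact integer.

53

|λ₂/λ₁| = 1.10/1.37 = 0.80292
Need k ≥ ln(0.00001) / ln(0.80292) = -11.5129 / -0.2195 ≈ 52.451
Smallest integer k satisfying the bound: 53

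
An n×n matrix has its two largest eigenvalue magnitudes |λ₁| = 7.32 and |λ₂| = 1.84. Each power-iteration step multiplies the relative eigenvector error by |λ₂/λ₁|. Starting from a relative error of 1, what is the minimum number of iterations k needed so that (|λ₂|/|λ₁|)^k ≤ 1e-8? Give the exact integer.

14

|λ₂/λ₁| = 1.84/7.32 = 0.25137
Need k ≥ ln(1e-8) / ln(0.25137) = -18.4207 / -1.3808 ≈ 13.340
Smallest integer k satisfying the bound: 14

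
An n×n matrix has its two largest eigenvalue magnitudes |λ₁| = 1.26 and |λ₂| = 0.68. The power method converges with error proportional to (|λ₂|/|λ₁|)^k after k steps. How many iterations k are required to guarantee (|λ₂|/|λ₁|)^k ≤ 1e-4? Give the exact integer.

15

|λ₂/λ₁| = 0.68/1.26 = 0.53968
Need k ≥ ln(1e-4) / ln(0.53968) = -9.2103 / -0.6168 ≈ 14.933
Smallest integer k satisfying the bound: 15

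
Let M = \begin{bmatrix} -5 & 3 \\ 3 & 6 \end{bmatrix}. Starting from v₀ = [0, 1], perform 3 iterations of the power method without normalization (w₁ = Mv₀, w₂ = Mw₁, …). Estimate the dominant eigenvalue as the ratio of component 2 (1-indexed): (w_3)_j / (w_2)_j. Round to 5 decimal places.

λ ≈ 6.20000

w1 = Mv₀ = (3, 6)
w2 = Mw1 = (3, 45)
w3 = Mw2 = (120, 279)
Ratio at component: 279 / 45 = 6.20000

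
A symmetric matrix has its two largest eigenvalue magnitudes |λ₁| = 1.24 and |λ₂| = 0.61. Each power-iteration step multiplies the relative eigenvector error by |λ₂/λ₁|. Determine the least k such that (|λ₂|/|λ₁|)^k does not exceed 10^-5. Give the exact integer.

|λ₂/λ₁| = 0.61/1.24 = 0.49194
Need k ≥ ln(10^-5) / ln(0.49194) = -11.5129 / -0.7094 ≈ 16.229
Smallest integer k satisfying the bound: 17

17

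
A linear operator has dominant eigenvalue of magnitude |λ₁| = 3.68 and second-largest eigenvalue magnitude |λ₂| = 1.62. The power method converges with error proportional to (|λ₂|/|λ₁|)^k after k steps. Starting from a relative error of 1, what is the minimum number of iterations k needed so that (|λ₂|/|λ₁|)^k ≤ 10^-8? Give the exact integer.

|λ₂/λ₁| = 1.62/3.68 = 0.44022
Need k ≥ ln(10^-8) / ln(0.44022) = -18.4207 / -0.8205 ≈ 22.451
Smallest integer k satisfying the bound: 23

23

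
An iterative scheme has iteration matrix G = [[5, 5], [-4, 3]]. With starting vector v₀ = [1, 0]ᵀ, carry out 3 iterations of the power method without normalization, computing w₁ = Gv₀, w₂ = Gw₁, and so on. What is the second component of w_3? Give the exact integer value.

w1 = Gv₀ = (5, -4)
w2 = Gw1 = (5, -32)
w3 = Gw2 = (-135, -116)
The requested component of w3 is -116.

-116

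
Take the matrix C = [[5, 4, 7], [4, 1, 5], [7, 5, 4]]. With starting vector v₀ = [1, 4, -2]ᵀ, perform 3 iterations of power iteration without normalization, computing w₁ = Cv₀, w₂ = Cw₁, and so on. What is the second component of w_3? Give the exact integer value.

1336

w1 = Cv₀ = (5·1 + 4·4 + 7·(-2); 4·1 + 1·4 + 5·(-2); 7·1 + 5·4 + 4·(-2)) = (7, -2, 19)
w2 = Cw1 = (5·7 + 4·(-2) + 7·19; 4·7 + 1·(-2) + 5·19; 7·7 + 5·(-2) + 4·19) = (160, 121, 115)
w3 = Cw2 = (2089, 1336, 2185)
The requested component of w3 is 1336.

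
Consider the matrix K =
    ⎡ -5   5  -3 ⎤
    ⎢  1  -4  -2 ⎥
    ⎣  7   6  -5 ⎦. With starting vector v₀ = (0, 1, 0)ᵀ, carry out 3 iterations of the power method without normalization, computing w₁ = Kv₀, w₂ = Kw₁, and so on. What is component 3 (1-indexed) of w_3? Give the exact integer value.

-292

w1 = Kv₀ = (5, -4, 6)
w2 = Kw1 = (-63, 9, -19)
w3 = Kw2 = (417, -61, -292)
The requested component of w3 is -292.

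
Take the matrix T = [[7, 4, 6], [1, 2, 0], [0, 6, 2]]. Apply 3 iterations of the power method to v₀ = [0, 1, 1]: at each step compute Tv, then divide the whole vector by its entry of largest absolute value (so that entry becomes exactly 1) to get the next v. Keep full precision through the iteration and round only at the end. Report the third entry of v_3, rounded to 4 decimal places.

0.1266

Tv0 = (10.00000, 2.00000, 8.00000); divide by 10.00000 → v1 = (1.00000, 0.20000, 0.80000)
Tv1 = (12.60000, 1.40000, 2.80000); divide by 12.60000 → v2 = (1.00000, 0.11111, 0.22222)
Tv2 = (8.77778, 1.22222, 1.11111); divide by 8.77778 → v3 = (1.00000, 0.13924, 0.12658)
Requested entry of v3: 140/1106 = 0.1266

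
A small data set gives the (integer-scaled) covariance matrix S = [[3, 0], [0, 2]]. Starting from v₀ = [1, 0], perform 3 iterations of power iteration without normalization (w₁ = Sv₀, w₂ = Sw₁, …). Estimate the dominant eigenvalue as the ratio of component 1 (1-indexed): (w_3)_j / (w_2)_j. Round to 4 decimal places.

w1 = Sv₀ = (3·1 + 0·0; 0·1 + 2·0) = (3, 0)
w2 = Sw1 = (3·3 + 0·0; 0·3 + 2·0) = (9, 0)
w3 = Sw2 = (27, 0)
Ratio at component: 27 / 9 = 3.0000

3.0000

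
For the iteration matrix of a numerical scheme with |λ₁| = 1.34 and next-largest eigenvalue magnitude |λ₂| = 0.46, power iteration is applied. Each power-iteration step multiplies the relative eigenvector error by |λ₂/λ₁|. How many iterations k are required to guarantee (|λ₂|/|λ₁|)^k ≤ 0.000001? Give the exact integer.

|λ₂/λ₁| = 0.46/1.34 = 0.34328
Need k ≥ ln(0.000001) / ln(0.34328) = -13.8155 / -1.0692 ≈ 12.921
Smallest integer k satisfying the bound: 13

13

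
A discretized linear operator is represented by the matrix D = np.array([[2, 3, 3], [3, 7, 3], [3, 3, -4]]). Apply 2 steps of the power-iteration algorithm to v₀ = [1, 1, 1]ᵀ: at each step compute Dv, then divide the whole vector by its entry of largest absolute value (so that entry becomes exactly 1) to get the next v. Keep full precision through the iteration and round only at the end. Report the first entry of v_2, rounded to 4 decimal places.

0.5041

Dv0 = (8.00000, 13.00000, 2.00000); divide by 13.00000 → v1 = (0.61538, 1.00000, 0.15385)
Dv1 = (4.69231, 9.30769, 4.23077); divide by 9.30769 → v2 = (0.50413, 1.00000, 0.45455)
Requested entry of v2: 61/121 = 0.5041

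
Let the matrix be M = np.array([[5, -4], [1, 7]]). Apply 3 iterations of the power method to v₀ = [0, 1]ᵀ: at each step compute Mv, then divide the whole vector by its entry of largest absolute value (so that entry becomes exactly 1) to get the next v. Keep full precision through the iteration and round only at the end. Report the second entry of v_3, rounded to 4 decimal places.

Mv0 = (-4.00000, 7.00000); divide by 7.00000 → v1 = (-0.57143, 1.00000)
Mv1 = (-6.85714, 6.42857); divide by -6.85714 → v2 = (1.00000, -0.93750)
Mv2 = (8.75000, -5.56250); divide by 8.75000 → v3 = (1.00000, -0.63571)
Requested entry of v3: 267/-420 = -0.6357

-0.6357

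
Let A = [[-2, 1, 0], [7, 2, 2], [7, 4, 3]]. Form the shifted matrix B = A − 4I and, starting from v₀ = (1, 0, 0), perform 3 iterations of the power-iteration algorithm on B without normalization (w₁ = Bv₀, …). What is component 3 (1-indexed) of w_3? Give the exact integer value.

154

B = A − 4I has rows (-6, 1, 0); (7, -2, 2); (7, 4, -1)
w1 = Bv₀ = ((-6)·1 + 1·0 + 0·0; 7·1 + (-2)·0 + 2·0; 7·1 + 4·0 + (-1)·0) = (-6, 7, 7)
w2 = Bw1 = ((-6)·(-6) + 1·7 + 0·7; 7·(-6) + (-2)·7 + 2·7; 7·(-6) + 4·7 + (-1)·7) = (43, -42, -21)
w3 = Bw2 = (-300, 343, 154)
Requested component of w3: 154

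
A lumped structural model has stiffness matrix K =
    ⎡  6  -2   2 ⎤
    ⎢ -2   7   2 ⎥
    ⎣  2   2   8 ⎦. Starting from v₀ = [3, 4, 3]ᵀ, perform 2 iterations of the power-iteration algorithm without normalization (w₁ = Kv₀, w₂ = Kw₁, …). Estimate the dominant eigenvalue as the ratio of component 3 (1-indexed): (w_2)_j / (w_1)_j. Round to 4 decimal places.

10.3158

w1 = Kv₀ = (6·3 + (-2)·4 + 2·3; (-2)·3 + 7·4 + 2·3; 2·3 + 2·4 + 8·3) = (16, 28, 38)
w2 = Kw1 = (6·16 + (-2)·28 + 2·38; (-2)·16 + 7·28 + 2·38; 2·16 + 2·28 + 8·38) = (116, 240, 392)
Ratio at component: 392 / 38 = 10.3158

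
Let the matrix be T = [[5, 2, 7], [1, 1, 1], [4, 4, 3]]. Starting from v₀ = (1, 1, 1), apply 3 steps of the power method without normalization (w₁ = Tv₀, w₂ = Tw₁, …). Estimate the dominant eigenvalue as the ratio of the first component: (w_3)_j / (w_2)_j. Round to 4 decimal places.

9.9869

w1 = Tv₀ = (5·1 + 2·1 + 7·1; 1·1 + 1·1 + 1·1; 4·1 + 4·1 + 3·1) = (14, 3, 11)
w2 = Tw1 = (5·14 + 2·3 + 7·11; 1·14 + 1·3 + 1·11; 4·14 + 4·3 + 3·11) = (153, 28, 101)
w3 = Tw2 = (1528, 282, 1027)
Ratio at component: 1528 / 153 = 9.9869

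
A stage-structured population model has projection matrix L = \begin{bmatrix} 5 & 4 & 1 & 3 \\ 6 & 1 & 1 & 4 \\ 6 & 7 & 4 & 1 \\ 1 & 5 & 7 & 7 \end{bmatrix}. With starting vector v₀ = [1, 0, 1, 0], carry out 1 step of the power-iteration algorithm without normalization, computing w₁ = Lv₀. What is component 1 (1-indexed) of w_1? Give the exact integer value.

6

w1 = Lv₀ = (5·1 + 4·0 + 1·1 + 3·0; 6·1 + 1·0 + 1·1 + 4·0; 6·1 + 7·0 + 4·1 + 1·0; 1·1 + 5·0 + 7·1 + 7·0) = (6, 7, 10, 8)
The requested component of w1 is 6.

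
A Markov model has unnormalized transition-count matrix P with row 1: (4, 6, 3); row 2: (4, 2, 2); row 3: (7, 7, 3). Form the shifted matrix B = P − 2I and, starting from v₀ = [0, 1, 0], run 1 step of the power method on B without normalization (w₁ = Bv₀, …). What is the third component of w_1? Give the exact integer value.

B = P − 2I has rows (2, 6, 3); (4, 0, 2); (7, 7, 1)
w1 = Bv₀ = (6, 0, 7)
Requested component of w1: 7

7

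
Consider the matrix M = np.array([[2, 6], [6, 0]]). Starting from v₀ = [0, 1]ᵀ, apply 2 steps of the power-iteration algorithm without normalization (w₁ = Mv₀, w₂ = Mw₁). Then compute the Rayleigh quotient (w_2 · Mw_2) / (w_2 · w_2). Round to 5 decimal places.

3.80000

w1 = Mv₀ = (2·0 + 6·1; 6·0 + 0·1) = (6, 0)
w2 = Mw1 = (2·6 + 6·0; 6·6 + 0·0) = (12, 36)
Mw2 = (240, 72)
w2·Mw2 = 12·240 + 36·72 = 5472; w2·w2 = 12·12 + 36·36 = 1440
λ ≈ 5472/1440 = 3.80000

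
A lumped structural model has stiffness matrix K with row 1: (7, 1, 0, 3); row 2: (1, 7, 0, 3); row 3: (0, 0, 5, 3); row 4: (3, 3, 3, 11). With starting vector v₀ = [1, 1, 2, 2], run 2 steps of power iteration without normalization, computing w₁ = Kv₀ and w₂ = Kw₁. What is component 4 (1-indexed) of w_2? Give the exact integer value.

506

w1 = Kv₀ = (7·1 + 1·1 + 0·2 + 3·2; 1·1 + 7·1 + 0·2 + 3·2; 0·1 + 0·1 + 5·2 + 3·2; 3·1 + 3·1 + 3·2 + 11·2) = (14, 14, 16, 34)
w2 = Kw1 = (7·14 + 1·14 + 0·16 + 3·34; 1·14 + 7·14 + 0·16 + 3·34; 0·14 + 0·14 + 5·16 + 3·34; 3·14 + 3·14 + 3·16 + 11·34) = (214, 214, 182, 506)
The requested component of w2 is 506.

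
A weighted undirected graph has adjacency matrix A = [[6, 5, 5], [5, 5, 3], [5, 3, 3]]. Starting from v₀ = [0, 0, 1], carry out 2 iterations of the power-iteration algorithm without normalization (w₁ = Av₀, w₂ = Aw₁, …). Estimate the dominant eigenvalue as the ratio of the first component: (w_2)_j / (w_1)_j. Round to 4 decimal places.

w1 = Av₀ = (6·0 + 5·0 + 5·1; 5·0 + 5·0 + 3·1; 5·0 + 3·0 + 3·1) = (5, 3, 3)
w2 = Aw1 = (6·5 + 5·3 + 5·3; 5·5 + 5·3 + 3·3; 5·5 + 3·3 + 3·3) = (60, 49, 43)
Ratio at component: 60 / 5 = 12.0000

12.0000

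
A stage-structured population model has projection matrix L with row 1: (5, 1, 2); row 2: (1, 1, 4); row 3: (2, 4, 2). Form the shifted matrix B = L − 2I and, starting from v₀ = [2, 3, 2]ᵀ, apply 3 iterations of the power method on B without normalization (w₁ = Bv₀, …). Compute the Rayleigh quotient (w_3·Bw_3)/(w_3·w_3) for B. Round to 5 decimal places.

B = L − 2I has rows (3, 1, 2); (1, -1, 4); (2, 4, 0)
w1 = Bv₀ = (3·2 + 1·3 + 2·2; 1·2 + (-1)·3 + 4·2; 2·2 + 4·3 + 0·2) = (13, 7, 16)
w2 = Bw1 = (3·13 + 1·7 + 2·16; 1·13 + (-1)·7 + 4·16; 2·13 + 4·7 + 0·16) = (78, 70, 54)
w3 = Bw2 = (412, 224, 436)
Bw3 = (2332, 1932, 1720)
w3·Bw3 = 2143472; w3·w3 = 410016; μ ≈ 2143472/410016 = 5.22778

5.22778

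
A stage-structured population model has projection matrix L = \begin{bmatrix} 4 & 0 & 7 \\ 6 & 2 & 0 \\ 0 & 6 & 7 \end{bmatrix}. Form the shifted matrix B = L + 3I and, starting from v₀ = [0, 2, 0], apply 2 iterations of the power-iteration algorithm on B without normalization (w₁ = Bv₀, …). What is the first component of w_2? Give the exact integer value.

B = L + 3I has rows (7, 0, 7); (6, 5, 0); (0, 6, 10)
w1 = Bv₀ = (7·0 + 0·2 + 7·0; 6·0 + 5·2 + 0·0; 0·0 + 6·2 + 10·0) = (0, 10, 12)
w2 = Bw1 = (7·0 + 0·10 + 7·12; 6·0 + 5·10 + 0·12; 0·0 + 6·10 + 10·12) = (84, 50, 180)
Requested component of w2: 84

84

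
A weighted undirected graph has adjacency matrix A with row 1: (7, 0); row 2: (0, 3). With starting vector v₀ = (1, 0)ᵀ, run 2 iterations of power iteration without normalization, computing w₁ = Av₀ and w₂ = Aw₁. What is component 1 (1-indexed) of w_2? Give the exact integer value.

49

w1 = Av₀ = (7·1 + 0·0; 0·1 + 3·0) = (7, 0)
w2 = Aw1 = (7·7 + 0·0; 0·7 + 3·0) = (49, 0)
The requested component of w2 is 49.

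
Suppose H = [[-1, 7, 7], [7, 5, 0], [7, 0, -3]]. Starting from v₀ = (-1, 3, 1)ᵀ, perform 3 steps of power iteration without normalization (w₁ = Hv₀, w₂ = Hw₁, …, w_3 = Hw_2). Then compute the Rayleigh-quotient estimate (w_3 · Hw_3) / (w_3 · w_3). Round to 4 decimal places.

w1 = Hv₀ = ((-1)·(-1) + 7·3 + 7·1; 7·(-1) + 5·3 + 0·1; 7·(-1) + 0·3 + (-3)·1) = (29, 8, -10)
w2 = Hw1 = ((-1)·29 + 7·8 + 7·(-10); 7·29 + 5·8 + 0·(-10); 7·29 + 0·8 + (-3)·(-10)) = (-43, 243, 233)
w3 = Hw2 = (3375, 914, -1000)
Hw3 = (-3977, 28195, 26625)
w3·Hw3 = 3375·(-3977) + 914·28195 + (-1000)·26625 = -14277145; w3·w3 = 3375·3375 + 914·914 + (-1000)·(-1000) = 13226021
λ ≈ -14277145/13226021 = -1.0795

-1.0795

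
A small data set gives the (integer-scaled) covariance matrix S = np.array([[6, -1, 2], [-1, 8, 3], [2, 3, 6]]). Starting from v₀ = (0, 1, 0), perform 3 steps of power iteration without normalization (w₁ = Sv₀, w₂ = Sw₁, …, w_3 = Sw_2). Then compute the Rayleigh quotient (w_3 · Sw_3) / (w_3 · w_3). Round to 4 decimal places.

10.1012

w1 = Sv₀ = (-1, 8, 3)
w2 = Sw1 = (-8, 74, 40)
w3 = Sw2 = (-42, 720, 446)
Sw3 = (-80, 7140, 4752)
w3·Sw3 = (-42)·(-80) + 720·7140 + 446·4752 = 7263552; w3·w3 = (-42)·(-42) + 720·720 + 446·446 = 719080
λ ≈ 7263552/719080 = 10.1012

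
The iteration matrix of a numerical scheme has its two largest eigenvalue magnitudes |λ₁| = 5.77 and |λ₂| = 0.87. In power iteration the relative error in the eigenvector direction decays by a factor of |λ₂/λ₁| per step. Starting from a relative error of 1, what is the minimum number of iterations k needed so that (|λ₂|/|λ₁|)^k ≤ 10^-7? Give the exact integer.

9

|λ₂/λ₁| = 0.87/5.77 = 0.15078
Need k ≥ ln(10^-7) / ln(0.15078) = -16.1181 / -1.8919 ≈ 8.519
Smallest integer k satisfying the bound: 9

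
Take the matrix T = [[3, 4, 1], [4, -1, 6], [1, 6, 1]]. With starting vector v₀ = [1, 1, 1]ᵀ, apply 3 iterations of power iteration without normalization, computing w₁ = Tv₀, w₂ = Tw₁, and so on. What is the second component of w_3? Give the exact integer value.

w1 = Tv₀ = (3·1 + 4·1 + 1·1; 4·1 + (-1)·1 + 6·1; 1·1 + 6·1 + 1·1) = (8, 9, 8)
w2 = Tw1 = (3·8 + 4·9 + 1·8; 4·8 + (-1)·9 + 6·8; 1·8 + 6·9 + 1·8) = (68, 71, 70)
w3 = Tw2 = (558, 621, 564)
The requested component of w3 is 621.

621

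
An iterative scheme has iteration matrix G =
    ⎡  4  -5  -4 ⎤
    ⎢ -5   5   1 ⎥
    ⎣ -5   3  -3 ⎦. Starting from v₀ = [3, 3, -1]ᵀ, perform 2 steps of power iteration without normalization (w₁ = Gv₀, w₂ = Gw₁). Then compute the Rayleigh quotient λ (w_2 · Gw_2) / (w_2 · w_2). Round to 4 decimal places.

8.3388

w1 = Gv₀ = (1, -1, -3)
w2 = Gw1 = (21, -13, 1)
Gw2 = (145, -169, -147)
w2·Gw2 = 21·145 + (-13)·(-169) + 1·(-147) = 5095; w2·w2 = 21·21 + (-13)·(-13) + 1·1 = 611
λ ≈ 5095/611 = 8.3388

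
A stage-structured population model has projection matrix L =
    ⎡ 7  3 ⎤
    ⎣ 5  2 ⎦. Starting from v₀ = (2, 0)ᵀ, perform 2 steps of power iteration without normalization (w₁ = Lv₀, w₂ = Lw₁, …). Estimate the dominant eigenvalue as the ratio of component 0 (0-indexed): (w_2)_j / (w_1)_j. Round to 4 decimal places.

λ ≈ 9.1429

w1 = Lv₀ = (7·2 + 3·0; 5·2 + 2·0) = (14, 10)
w2 = Lw1 = (7·14 + 3·10; 5·14 + 2·10) = (128, 90)
Ratio at component: 128 / 14 = 9.1429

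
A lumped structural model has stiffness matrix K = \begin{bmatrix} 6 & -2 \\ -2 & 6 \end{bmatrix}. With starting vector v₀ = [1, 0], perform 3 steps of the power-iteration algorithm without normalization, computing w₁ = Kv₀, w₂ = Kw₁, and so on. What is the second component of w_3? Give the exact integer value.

w1 = Kv₀ = (6·1 + (-2)·0; (-2)·1 + 6·0) = (6, -2)
w2 = Kw1 = (6·6 + (-2)·(-2); (-2)·6 + 6·(-2)) = (40, -24)
w3 = Kw2 = (288, -224)
The requested component of w3 is -224.

-224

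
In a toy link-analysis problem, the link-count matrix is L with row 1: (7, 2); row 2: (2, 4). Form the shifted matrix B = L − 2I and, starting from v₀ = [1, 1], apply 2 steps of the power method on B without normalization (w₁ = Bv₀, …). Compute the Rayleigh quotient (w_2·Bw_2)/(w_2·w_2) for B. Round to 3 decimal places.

B = L − 2I has rows (5, 2); (2, 2)
w1 = Bv₀ = (7, 4)
w2 = Bw1 = (43, 22)
Bw2 = (259, 130)
w2·Bw2 = 13997; w2·w2 = 2333; μ ≈ 13997/2333 = 6.000

μ ≈ 6.000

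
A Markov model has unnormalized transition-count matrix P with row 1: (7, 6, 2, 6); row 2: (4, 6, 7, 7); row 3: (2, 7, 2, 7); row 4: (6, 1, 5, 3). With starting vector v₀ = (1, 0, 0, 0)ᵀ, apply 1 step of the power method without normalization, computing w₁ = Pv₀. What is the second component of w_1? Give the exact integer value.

4

w1 = Pv₀ = (7·1 + 6·0 + 2·0 + 6·0; 4·1 + 6·0 + 7·0 + 7·0; 2·1 + 7·0 + 2·0 + 7·0; 6·1 + 1·0 + 5·0 + 3·0) = (7, 4, 2, 6)
The requested component of w1 is 4.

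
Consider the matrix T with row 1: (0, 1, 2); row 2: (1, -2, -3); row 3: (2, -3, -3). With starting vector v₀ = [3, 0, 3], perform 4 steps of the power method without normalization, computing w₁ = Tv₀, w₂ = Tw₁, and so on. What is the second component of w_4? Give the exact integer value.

1137

w1 = Tv₀ = (0·3 + 1·0 + 2·3; 1·3 + (-2)·0 + (-3)·3; 2·3 + (-3)·0 + (-3)·3) = (6, -6, -3)
w2 = Tw1 = (0·6 + 1·(-6) + 2·(-3); 1·6 + (-2)·(-6) + (-3)·(-3); 2·6 + (-3)·(-6) + (-3)·(-3)) = (-12, 27, 39)
w3 = Tw2 = (105, -183, -222)
w4 = Tw3 = (-627, 1137, 1425)
The requested component of w4 is 1137.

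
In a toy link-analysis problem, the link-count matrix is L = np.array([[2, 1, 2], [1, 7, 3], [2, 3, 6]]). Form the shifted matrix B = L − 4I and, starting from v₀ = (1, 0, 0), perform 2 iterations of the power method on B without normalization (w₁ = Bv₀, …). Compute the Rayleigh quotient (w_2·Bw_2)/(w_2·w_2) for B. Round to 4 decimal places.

2.6115

B = L − 4I has rows (-2, 1, 2); (1, 3, 3); (2, 3, 2)
w1 = Bv₀ = (-2, 1, 2)
w2 = Bw1 = (9, 7, 3)
Bw2 = (-5, 39, 45)
w2·Bw2 = 363; w2·w2 = 139; μ ≈ 363/139 = 2.6115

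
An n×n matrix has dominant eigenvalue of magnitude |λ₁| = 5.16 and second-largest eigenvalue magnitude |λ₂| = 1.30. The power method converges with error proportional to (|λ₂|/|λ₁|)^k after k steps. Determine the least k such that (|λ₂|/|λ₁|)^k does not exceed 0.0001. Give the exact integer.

|λ₂/λ₁| = 1.30/5.16 = 0.25194
Need k ≥ ln(0.0001) / ln(0.25194) = -9.2103 / -1.3786 ≈ 6.681
Smallest integer k satisfying the bound: 7

7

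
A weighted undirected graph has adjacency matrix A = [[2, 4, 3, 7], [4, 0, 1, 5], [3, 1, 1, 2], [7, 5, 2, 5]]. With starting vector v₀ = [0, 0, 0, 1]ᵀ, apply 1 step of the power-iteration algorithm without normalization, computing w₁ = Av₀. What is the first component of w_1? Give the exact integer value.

w1 = Av₀ = (2·0 + 4·0 + 3·0 + 7·1; 4·0 + 0·0 + 1·0 + 5·1; 3·0 + 1·0 + 1·0 + 2·1; 7·0 + 5·0 + 2·0 + 5·1) = (7, 5, 2, 5)
The requested component of w1 is 7.

7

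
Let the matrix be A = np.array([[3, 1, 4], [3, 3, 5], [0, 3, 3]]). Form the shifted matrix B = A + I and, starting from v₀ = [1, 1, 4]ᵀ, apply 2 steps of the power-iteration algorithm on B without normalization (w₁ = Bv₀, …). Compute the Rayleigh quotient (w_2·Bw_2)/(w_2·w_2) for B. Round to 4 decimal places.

B = A + I has rows (4, 1, 4); (3, 4, 5); (0, 3, 4)
w1 = Bv₀ = (4·1 + 1·1 + 4·4; 3·1 + 4·1 + 5·4; 0·1 + 3·1 + 4·4) = (21, 27, 19)
w2 = Bw1 = (4·21 + 1·27 + 4·19; 3·21 + 4·27 + 5·19; 0·21 + 3·27 + 4·19) = (187, 266, 157)
Bw2 = (1642, 2410, 1426)
w2·Bw2 = 1171996; w2·w2 = 130374; μ ≈ 1171996/130374 = 8.9895

8.9895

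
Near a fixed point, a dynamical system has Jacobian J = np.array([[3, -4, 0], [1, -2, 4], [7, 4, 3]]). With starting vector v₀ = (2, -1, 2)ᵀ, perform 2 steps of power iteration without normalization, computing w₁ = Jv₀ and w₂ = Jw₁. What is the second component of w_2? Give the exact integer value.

50

w1 = Jv₀ = (3·2 + (-4)·(-1) + 0·2; 1·2 + (-2)·(-1) + 4·2; 7·2 + 4·(-1) + 3·2) = (10, 12, 16)
w2 = Jw1 = (3·10 + (-4)·12 + 0·16; 1·10 + (-2)·12 + 4·16; 7·10 + 4·12 + 3·16) = (-18, 50, 166)
The requested component of w2 is 50.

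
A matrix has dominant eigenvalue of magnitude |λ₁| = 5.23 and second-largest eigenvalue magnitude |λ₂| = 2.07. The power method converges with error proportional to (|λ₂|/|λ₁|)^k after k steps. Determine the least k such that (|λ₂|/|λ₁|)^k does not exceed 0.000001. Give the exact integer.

|λ₂/λ₁| = 2.07/5.23 = 0.39579
Need k ≥ ln(0.000001) / ln(0.39579) = -13.8155 / -0.9269 ≈ 14.906
Smallest integer k satisfying the bound: 15

15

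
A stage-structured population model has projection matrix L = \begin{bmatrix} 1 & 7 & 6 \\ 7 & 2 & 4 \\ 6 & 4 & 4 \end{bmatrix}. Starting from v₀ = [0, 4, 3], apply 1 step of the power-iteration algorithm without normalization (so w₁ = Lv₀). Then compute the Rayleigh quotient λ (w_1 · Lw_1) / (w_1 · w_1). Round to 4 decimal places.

λ ≈ 11.7782

w1 = Lv₀ = (1·0 + 7·4 + 6·3; 7·0 + 2·4 + 4·3; 6·0 + 4·4 + 4·3) = (46, 20, 28)
Lw1 = (354, 474, 468)
w1·Lw1 = 46·354 + 20·474 + 28·468 = 38868; w1·w1 = 46·46 + 20·20 + 28·28 = 3300
λ ≈ 38868/3300 = 11.7782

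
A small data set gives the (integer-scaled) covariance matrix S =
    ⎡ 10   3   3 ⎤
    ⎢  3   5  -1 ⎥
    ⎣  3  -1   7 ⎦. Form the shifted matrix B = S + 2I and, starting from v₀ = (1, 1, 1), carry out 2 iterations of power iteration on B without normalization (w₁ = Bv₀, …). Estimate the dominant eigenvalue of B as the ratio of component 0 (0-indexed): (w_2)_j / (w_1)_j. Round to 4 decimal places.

μ ≈ 15.3333

B = S + 2I has rows (12, 3, 3); (3, 7, -1); (3, -1, 9)
w1 = Bv₀ = (18, 9, 11)
w2 = Bw1 = (276, 106, 144)
Ratio: 276/18 = 15.3333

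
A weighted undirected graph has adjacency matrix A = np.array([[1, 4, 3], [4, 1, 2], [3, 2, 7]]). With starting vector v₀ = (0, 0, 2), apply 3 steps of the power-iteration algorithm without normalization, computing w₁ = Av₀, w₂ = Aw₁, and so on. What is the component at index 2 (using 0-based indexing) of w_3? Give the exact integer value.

w1 = Av₀ = (1·0 + 4·0 + 3·2; 4·0 + 1·0 + 2·2; 3·0 + 2·0 + 7·2) = (6, 4, 14)
w2 = Aw1 = (1·6 + 4·4 + 3·14; 4·6 + 1·4 + 2·14; 3·6 + 2·4 + 7·14) = (64, 56, 124)
w3 = Aw2 = (660, 560, 1172)
The requested component of w3 is 1172.

1172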